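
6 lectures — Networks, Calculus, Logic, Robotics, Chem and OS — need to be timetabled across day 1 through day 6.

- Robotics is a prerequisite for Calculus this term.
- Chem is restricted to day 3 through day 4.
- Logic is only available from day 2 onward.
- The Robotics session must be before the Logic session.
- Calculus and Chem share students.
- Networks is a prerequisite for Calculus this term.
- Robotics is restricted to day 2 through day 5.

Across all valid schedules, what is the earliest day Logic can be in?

Logic is available from day 2; precedence pushes Logic to at least day 3.
Logic at day 3 is achievable: Networks -> day 1, Logic -> day 3, Robotics -> day 2, OS -> day 1, Calculus -> day 4, Chem -> day 3.

day 3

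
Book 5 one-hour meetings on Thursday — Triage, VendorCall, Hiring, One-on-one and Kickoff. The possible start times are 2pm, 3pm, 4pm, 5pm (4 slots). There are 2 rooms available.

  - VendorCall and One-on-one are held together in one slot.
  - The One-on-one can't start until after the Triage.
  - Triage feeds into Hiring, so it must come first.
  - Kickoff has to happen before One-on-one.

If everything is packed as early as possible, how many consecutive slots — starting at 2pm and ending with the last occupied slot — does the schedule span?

The precedence chain requires at least 2 distinct slots.
With at most 2 per slot and 5 meetings, at least 3 slots are needed.
3 works (last occupied slot: 4pm): for example Hiring=4pm; One-on-one=3pm; VendorCall=3pm; Triage=2pm; Kickoff=2pm.

3 slots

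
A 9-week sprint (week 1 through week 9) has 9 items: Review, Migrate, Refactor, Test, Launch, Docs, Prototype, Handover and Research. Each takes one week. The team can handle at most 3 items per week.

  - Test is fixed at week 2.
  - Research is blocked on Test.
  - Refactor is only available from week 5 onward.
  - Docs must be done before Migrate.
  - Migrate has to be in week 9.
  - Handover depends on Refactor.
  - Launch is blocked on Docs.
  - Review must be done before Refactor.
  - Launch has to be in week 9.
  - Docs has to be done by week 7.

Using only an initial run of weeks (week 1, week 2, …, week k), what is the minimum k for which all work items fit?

The precedence chain requires at least 3 distinct weeks.
With at most 3 per week and 9 work items, at least 3 weeks are needed.
Migrate can't be placed before week 9, so the schedule must run through at least week 9.
9 works (last occupied week: week 9): for example Test in week 2, Migrate in week 9, Docs in week 1, Launch in week 9, Prototype in week 1, Handover in week 6, Refactor in week 5, Research in week 3, Review in week 1.

9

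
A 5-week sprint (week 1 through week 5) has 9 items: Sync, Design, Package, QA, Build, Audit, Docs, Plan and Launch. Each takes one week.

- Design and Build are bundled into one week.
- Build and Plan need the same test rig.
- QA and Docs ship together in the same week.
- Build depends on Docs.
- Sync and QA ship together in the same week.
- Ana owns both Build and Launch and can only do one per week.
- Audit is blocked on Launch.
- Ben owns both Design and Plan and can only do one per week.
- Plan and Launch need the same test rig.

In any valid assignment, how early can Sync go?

week 1

Sync must be in the same week as Docs, which can't be after week 4, so Sync is at most week 4.
Sync at week 1 is achievable: Plan=week 3, Build=week 2, Audit=week 2, Docs=week 1, QA=week 1, Sync=week 1, Design=week 2, Launch=week 1, Package=week 1.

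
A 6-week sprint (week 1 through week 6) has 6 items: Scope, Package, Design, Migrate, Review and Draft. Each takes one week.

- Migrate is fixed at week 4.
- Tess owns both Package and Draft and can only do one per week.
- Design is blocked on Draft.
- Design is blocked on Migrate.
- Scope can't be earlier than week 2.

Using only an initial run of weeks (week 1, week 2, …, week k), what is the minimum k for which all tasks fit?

The precedence chain requires at least 2 distinct weeks.
Propagating the time windows through the other constraints, Design can't land before week 5, so the schedule must run through at least week 5.
5 works (last occupied week: week 5): for example Package -> week 2; Migrate -> week 4; Review -> week 1; Draft -> week 1; Design -> week 5; Scope -> week 2.

5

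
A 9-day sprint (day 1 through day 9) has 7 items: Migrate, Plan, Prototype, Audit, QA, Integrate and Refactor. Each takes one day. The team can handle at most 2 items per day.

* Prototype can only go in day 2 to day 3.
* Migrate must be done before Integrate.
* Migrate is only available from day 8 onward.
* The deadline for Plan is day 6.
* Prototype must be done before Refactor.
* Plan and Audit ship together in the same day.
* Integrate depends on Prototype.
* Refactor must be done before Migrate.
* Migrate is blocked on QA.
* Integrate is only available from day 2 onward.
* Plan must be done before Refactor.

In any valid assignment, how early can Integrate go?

Integrate is available from day 2; precedence pushes Integrate to at least day 9.
Integrate at day 9 is achievable: Audit=day 1, QA=day 2, Integrate=day 9, Prototype=day 2, Plan=day 1, Refactor=day 3, Migrate=day 8.

day 9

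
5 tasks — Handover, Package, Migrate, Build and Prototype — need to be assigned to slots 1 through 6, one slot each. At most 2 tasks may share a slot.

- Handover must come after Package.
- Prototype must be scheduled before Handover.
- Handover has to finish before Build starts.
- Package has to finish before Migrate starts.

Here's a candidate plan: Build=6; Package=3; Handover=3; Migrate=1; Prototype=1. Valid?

No — it violates: Package has to finish before Migrate starts

Prototype must be scheduled before Handover — holds.
At most 2 tasks may share a slot — holds.
Package has to finish before Migrate starts — violated.
Handover must come after Package — violated.
Handover has to finish before Build starts — holds.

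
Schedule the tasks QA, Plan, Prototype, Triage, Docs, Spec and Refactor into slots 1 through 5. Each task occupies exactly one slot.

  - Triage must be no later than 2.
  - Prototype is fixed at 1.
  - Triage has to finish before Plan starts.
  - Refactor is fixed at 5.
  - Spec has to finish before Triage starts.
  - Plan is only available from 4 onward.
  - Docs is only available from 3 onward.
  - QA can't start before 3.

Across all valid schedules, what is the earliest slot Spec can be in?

Downstream work caps Spec at 1.
Spec at 1 is achievable: QA=3, Plan=4, Docs=3, Refactor=5, Spec=1, Prototype=1, Triage=2.

1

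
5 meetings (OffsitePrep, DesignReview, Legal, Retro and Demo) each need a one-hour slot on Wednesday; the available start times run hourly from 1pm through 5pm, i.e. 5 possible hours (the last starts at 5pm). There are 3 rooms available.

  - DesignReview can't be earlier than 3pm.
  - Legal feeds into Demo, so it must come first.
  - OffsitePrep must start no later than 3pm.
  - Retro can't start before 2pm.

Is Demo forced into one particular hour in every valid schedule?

Demo can be 2pm (e.g. Legal -> 1pm, Demo -> 2pm, Retro -> 2pm, DesignReview -> 3pm, OffsitePrep -> 1pm) or 3pm (e.g. Demo -> 3pm; Legal -> 1pm; DesignReview -> 3pm; Retro -> 2pm; OffsitePrep -> 1pm).

No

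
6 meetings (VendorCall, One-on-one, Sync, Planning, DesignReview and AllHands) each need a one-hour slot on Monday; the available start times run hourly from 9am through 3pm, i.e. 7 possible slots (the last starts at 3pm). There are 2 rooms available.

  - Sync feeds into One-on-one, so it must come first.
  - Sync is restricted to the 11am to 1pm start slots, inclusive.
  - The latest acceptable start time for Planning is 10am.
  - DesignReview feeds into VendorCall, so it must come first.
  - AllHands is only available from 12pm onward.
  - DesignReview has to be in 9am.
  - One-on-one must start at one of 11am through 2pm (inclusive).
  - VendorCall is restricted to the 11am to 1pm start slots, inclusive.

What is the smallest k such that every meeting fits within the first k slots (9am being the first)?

4

The precedence chain requires at least 2 distinct slots.
With at most 2 per slot and 6 meetings, at least 3 slots are needed.
AllHands can't be placed before 12pm — that is slot 4 counting from 9am — so the schedule must run through at least 4 slots.
4 works (last occupied slot: 12pm): for example Sync in 11am, Planning in 9am, DesignReview in 9am, AllHands in 12pm, VendorCall in 11am, One-on-one in 12pm.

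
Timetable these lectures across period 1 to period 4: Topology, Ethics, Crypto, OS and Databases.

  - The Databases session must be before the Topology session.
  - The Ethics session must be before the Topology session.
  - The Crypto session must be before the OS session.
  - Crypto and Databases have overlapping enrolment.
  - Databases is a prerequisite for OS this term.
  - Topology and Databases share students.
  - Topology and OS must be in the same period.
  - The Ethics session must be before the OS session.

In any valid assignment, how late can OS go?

period 4

Precedence pushes OS to at least period 2.
OS at period 4 is achievable: OS=period 4; Topology=period 4; Databases=period 1; Ethics=period 1; Crypto=period 2.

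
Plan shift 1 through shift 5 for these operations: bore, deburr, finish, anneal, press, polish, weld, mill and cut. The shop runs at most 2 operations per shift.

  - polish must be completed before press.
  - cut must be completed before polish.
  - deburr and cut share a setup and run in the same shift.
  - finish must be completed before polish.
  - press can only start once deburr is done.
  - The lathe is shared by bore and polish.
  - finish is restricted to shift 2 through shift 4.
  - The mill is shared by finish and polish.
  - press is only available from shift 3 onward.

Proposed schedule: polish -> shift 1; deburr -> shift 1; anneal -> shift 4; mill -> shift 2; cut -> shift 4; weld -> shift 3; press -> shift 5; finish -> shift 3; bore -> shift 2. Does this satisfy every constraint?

No — it violates: cut must be completed before polish

polish must be completed before press — holds.
The shop runs at most 2 operations per shift — holds.
The lathe is shared by bore and polish — holds.
press can only start once deburr is done — holds.
press is only available from shift 3 onward — holds.
finish must be completed before polish — violated.
finish is restricted to shift 2 through shift 4 — holds.
cut must be completed before polish — violated.
deburr and cut share a setup and run in the same shift — violated.
The mill is shared by finish and polish — holds.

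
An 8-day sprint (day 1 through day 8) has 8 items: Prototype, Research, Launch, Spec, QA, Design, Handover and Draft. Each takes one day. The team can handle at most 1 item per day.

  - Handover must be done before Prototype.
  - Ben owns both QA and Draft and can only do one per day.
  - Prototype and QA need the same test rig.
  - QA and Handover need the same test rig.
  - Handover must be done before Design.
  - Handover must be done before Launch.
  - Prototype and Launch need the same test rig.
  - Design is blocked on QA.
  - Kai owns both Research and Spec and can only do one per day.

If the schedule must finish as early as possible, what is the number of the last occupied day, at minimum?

The precedence chain requires at least 2 distinct days.
With at most 1 per day and 8 tasks, at least 8 days are needed.
8 works (last occupied day: day 8): for example QA -> day 2; Prototype -> day 4; Draft -> day 8; Handover -> day 1; Launch -> day 5; Design -> day 3; Spec -> day 7; Research -> day 6.

8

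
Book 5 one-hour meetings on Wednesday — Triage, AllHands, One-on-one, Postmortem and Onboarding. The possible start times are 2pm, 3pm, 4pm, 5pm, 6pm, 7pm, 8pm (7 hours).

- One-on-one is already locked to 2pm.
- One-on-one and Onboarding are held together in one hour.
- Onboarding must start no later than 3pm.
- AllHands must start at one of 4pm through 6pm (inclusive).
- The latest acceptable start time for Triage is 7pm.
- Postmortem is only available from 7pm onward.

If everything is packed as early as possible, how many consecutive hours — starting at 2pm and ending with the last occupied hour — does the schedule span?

6 hours

Postmortem can't be placed before 7pm — that is hour 6 counting from 2pm — so the schedule must run through at least 6 hours.
6 works (last occupied hour: 7pm): for example Triage=2pm; Onboarding=2pm; Postmortem=7pm; One-on-one=2pm; AllHands=4pm.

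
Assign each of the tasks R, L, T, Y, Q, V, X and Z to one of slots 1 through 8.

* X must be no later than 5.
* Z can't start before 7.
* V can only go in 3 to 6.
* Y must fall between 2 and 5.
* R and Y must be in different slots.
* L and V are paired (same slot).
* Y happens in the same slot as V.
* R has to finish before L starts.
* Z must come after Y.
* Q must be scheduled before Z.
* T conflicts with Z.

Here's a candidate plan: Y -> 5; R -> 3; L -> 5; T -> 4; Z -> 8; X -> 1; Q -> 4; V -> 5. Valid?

X must be no later than 5 — holds.
R has to finish before L starts — holds.
Y happens in the same slot as V — holds.
Q must be scheduled before Z — holds.
R and Y must be in different slots — holds.
V can only go in 3 to 6 — holds.
T conflicts with Z — holds.
Z must come after Y — holds.
Z can't start before 7 — holds.
L and V are paired (same slot) — holds.
Y must fall between 2 and 5 — holds.

Yes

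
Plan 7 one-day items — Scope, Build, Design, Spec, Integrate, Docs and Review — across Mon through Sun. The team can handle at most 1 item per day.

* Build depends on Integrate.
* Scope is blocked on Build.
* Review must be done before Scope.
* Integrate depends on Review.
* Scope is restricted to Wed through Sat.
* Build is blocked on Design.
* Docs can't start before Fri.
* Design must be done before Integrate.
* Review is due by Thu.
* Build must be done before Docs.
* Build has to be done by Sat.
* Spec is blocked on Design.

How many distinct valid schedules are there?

Splitting on Scope: it can be Fri (4), Sat (9). Listing each branch's schedules as (Build, Design, Spec, Integrate, Docs, Review):
Scope=Fri: (Thu,Mon,Sat,Wed,Sun,Tue) (Thu,Mon,Sun,Wed,Sat,Tue) (Thu,Tue,Sat,Wed,Sun,Mon) (Thu,Tue,Sun,Wed,Sat,Mon) — 4.
Scope=Sat: (Thu,Mon,Fri,Wed,Sun,Tue) (Thu,Mon,Sun,Wed,Fri,Tue) (Thu,Tue,Fri,Wed,Sun,Mon) (Thu,Tue,Sun,Wed,Fri,Mon) (Fri,Mon,Tue,Thu,Sun,Wed) (Fri,Mon,Wed,Thu,Sun,Tue) (Fri,Mon,Thu,Wed,Sun,Tue) (Fri,Tue,Wed,Thu,Sun,Mon) (Fri,Tue,Thu,Wed,Sun,Mon) — 9.
Summing: 4 + 9 = 13.

13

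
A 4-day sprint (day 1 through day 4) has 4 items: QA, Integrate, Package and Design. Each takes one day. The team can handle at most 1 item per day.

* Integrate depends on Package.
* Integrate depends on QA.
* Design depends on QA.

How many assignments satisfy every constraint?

5

Splitting on QA: it can be day 1 (3), day 2 (2). Listing each branch's schedules as (Integrate, Package, Design) by day number:
QA=day 1: (3,2,4) (4,2,3) (4,3,2) — 3.
QA=day 2: (3,1,4) (4,1,3) — 2.
Summing: 3 + 2 = 5.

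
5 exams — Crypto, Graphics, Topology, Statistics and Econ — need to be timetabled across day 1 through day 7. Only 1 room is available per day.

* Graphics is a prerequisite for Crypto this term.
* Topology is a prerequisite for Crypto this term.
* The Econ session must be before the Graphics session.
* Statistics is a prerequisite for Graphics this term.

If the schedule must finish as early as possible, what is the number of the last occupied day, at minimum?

day 5

The precedence chain requires at least 3 distinct days.
With at most 1 per day and 5 exams, at least 5 days are needed.
5 works (last occupied day: day 5): for example Graphics=day 3; Statistics=day 1; Econ=day 2; Crypto=day 5; Topology=day 4.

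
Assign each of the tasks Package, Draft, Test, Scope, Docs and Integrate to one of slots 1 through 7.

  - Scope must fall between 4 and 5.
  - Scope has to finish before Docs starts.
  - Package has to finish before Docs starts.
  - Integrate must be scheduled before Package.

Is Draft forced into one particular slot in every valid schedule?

No

Draft can be 1 (e.g. Scope in 4, Draft in 1, Integrate in 1, Docs in 5, Test in 1, Package in 2) or 2 (e.g. Scope in 4; Draft in 2; Package in 2; Docs in 5; Integrate in 1; Test in 1).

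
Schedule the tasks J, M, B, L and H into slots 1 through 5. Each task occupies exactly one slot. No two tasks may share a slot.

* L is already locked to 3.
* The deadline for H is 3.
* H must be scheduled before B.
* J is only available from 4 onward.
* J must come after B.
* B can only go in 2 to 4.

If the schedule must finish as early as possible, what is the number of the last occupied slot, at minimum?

The precedence chain requires at least 3 distinct slots.
With at most 1 per slot and 5 tasks, at least 5 slots are needed.
J can't be placed before 4, so the schedule must run through at least slot 4.
5 works (last occupied slot: 5): for example L -> 3, B -> 2, J -> 4, H -> 1, M -> 5.

5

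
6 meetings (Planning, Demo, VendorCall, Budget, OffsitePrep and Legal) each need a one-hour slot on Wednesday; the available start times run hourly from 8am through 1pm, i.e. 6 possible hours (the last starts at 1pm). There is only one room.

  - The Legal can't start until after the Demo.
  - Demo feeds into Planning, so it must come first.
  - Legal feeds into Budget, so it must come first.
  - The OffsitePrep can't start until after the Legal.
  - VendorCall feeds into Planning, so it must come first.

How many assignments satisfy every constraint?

28

Splitting on Planning: it can be 10am (4), 11am (6), 12pm (8), 1pm (10). Listing each branch's schedules as (Demo, VendorCall, Budget, OffsitePrep, Legal):
Planning=10am: (8am,9am,12pm,1pm,11am) (8am,9am,1pm,12pm,11am) (9am,8am,12pm,1pm,11am) (9am,8am,1pm,12pm,11am) — 4.
Planning=11am: (8am,9am,12pm,1pm,10am) (8am,9am,1pm,12pm,10am) (8am,10am,12pm,1pm,9am) (8am,10am,1pm,12pm,9am) (9am,8am,12pm,1pm,10am) (9am,8am,1pm,12pm,10am) — 6.
Planning=12pm: (8am,9am,11am,1pm,10am) (8am,9am,1pm,11am,10am) (8am,10am,11am,1pm,9am) (8am,10am,1pm,11am,9am) (8am,11am,10am,1pm,9am) (8am,11am,1pm,10am,9am) (9am,8am,11am,1pm,10am) (9am,8am,1pm,11am,10am) — 8.
Planning=1pm: (8am,9am,11am,12pm,10am) (8am,9am,12pm,11am,10am) (8am,10am,11am,12pm,9am) (8am,10am,12pm,11am,9am) (8am,11am,10am,12pm,9am) (8am,11am,12pm,10am,9am) (8am,12pm,10am,11am,9am) (8am,12pm,11am,10am,9am) (9am,8am,11am,12pm,10am) (9am,8am,12pm,11am,10am) — 10.
Summing: 4 + 6 + 8 + 10 = 28.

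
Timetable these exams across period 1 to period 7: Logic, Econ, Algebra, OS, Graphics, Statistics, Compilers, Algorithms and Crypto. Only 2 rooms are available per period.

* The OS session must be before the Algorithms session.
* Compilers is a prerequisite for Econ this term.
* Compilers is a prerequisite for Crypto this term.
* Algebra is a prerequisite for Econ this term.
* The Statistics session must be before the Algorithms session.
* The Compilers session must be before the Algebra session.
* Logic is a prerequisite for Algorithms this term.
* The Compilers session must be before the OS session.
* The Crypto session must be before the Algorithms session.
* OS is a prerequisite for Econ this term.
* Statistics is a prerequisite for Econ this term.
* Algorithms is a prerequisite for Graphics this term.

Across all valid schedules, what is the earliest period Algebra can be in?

Precedence pushes Algebra to at least period 2; downstream work caps Algebra at period 6.
Algebra at period 2 is achievable: Statistics=period 1; Econ=period 4; Logic=period 3; Compilers=period 1; Algorithms=period 4; Crypto=period 3; Graphics=period 5; Algebra=period 2; OS=period 2.

period 2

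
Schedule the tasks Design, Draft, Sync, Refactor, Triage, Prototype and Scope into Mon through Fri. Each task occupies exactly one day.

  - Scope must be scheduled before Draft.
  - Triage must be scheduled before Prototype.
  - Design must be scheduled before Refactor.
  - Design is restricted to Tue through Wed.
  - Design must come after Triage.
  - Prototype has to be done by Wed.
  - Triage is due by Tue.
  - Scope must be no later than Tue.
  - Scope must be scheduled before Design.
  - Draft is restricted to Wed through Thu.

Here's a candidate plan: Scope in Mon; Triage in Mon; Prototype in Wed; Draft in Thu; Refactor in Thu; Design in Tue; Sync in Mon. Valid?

Scope must be scheduled before Draft — holds.
Design must come after Triage — holds.
Design is restricted to Tue through Wed — holds.
Draft is restricted to Wed through Thu — holds.
Design must be scheduled before Refactor — holds.
Prototype has to be done by Wed — holds.
Scope must be no later than Tue — holds.
Triage must be scheduled before Prototype — holds.
Triage is due by Tue — holds.
Scope must be scheduled before Design — holds.

Valid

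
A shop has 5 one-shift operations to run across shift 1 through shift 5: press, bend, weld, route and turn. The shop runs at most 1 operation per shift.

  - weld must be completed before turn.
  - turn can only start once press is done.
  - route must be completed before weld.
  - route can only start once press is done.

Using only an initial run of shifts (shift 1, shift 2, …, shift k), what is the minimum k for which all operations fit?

The precedence chain requires at least 4 distinct shifts.
With at most 1 per shift and 5 operations, at least 5 shifts are needed.
5 works (last occupied shift: shift 5): for example turn -> shift 4, press -> shift 1, weld -> shift 3, bend -> shift 5, route -> shift 2.

5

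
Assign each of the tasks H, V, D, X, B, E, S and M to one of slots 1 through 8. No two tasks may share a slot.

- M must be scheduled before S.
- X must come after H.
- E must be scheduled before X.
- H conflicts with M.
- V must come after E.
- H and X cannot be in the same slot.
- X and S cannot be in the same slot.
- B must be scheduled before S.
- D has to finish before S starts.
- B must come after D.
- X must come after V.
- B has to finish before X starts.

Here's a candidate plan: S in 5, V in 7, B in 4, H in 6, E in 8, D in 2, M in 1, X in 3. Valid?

H conflicts with M — holds.
B must come after D — holds.
X and S cannot be in the same slot — holds.
V must come after E — violated.
E must be scheduled before X — violated.
B has to finish before X starts — violated.
M must be scheduled before S — holds.
B must be scheduled before S — holds.
H and X cannot be in the same slot — holds.
No two tasks may share a slot — holds.
X must come after V — violated.
D has to finish before S starts — holds.
X must come after H — violated.

Invalid. E must be scheduled before X.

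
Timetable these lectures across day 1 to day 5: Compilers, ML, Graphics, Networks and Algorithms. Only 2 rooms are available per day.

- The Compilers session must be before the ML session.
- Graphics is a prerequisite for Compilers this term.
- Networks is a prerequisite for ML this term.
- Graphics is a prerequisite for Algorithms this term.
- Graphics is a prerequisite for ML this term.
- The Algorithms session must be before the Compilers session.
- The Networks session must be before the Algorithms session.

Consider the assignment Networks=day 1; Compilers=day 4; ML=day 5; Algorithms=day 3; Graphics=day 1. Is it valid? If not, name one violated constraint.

Yes

Networks is a prerequisite for ML this term — holds.
Graphics is a prerequisite for Algorithms this term — holds.
Graphics is a prerequisite for ML this term — holds.
Graphics is a prerequisite for Compilers this term — holds.
Only 2 rooms are available per day — holds.
The Compilers session must be before the ML session — holds.
The Algorithms session must be before the Compilers session — holds.
The Networks session must be before the Algorithms session — holds.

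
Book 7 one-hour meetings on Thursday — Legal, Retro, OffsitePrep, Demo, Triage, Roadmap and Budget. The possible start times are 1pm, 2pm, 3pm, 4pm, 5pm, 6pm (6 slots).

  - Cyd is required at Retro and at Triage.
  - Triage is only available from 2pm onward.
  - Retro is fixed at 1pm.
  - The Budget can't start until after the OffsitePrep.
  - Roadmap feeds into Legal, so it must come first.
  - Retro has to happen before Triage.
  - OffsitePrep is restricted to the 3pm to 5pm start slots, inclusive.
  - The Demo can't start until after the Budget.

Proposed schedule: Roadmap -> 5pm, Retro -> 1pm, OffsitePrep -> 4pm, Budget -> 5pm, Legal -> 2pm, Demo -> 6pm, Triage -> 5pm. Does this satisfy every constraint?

The Budget can't start until after the OffsitePrep — holds.
Retro has to happen before Triage — holds.
The Demo can't start until after the Budget — holds.
Cyd is required at Retro and at Triage — holds.
Triage is only available from 2pm onward — holds.
OffsitePrep is restricted to the 3pm to 5pm start slots, inclusive — holds.
Retro is fixed at 1pm — holds.
Roadmap feeds into Legal, so it must come first — violated.

No — it violates: Roadmap feeds into Legal, so it must come first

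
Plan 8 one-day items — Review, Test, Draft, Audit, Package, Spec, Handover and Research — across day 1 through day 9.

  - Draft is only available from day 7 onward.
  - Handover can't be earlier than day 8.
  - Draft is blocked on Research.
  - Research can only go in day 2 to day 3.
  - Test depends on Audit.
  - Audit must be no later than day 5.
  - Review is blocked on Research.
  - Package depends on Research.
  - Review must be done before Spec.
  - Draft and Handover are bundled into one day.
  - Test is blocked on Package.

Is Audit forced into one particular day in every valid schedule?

Audit can be day 1 (e.g. Draft=day 8; Spec=day 4; Research=day 2; Audit=day 1; Handover=day 8; Review=day 3; Test=day 4; Package=day 3) or day 2 (e.g. Test in day 4; Package in day 3; Audit in day 2; Research in day 2; Handover in day 8; Review in day 3; Spec in day 4; Draft in day 8).

No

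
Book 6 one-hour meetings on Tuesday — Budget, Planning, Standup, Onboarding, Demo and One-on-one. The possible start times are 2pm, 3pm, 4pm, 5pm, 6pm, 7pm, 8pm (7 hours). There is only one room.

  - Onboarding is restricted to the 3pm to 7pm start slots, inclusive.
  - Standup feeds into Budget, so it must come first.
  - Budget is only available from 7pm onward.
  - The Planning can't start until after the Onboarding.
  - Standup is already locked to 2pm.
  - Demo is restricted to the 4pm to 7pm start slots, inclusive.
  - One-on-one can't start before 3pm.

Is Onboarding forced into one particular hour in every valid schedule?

Onboarding can be 3pm (e.g. Planning -> 6pm; One-on-one -> 5pm; Standup -> 2pm; Onboarding -> 3pm; Demo -> 4pm; Budget -> 7pm) or 4pm (e.g. Standup -> 2pm, Demo -> 5pm, Budget -> 7pm, Onboarding -> 4pm, Planning -> 6pm, One-on-one -> 3pm).

No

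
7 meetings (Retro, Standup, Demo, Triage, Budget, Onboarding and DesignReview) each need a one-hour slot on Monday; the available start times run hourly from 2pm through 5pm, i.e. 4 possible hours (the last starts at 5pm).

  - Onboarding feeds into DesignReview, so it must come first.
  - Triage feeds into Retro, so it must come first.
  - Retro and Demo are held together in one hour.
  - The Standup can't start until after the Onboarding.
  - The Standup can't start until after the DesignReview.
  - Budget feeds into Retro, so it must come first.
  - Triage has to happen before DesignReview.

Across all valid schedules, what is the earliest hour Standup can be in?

Precedence pushes Standup to at least 4pm.
Standup at 4pm is achievable: Demo=3pm, Onboarding=2pm, Triage=2pm, Standup=4pm, Budget=2pm, Retro=3pm, DesignReview=3pm.

4pm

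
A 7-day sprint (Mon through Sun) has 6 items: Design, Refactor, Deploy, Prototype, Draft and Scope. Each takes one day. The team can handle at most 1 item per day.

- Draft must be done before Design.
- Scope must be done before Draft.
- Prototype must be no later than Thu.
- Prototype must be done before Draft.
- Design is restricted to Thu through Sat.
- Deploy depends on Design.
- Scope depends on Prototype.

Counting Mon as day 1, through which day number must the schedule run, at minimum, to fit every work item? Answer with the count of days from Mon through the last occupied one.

The precedence chain requires at least 5 distinct days.
With at most 1 per day and 6 work items, at least 6 days are needed.
6 works (last occupied day: Sat): for example Deploy in Fri, Draft in Wed, Refactor in Sat, Design in Thu, Prototype in Mon, Scope in Tue.

6 days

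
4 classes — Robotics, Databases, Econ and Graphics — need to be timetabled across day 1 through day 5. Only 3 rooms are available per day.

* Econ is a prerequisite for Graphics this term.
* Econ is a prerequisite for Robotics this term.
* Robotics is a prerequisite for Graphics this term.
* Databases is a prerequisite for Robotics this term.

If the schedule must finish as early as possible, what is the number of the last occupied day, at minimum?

day 3

The precedence chain requires at least 3 distinct days.
With at most 3 per day and 4 classes, at least 2 days are needed.
3 works (last occupied day: day 3): for example Robotics -> day 2, Databases -> day 1, Graphics -> day 3, Econ -> day 1.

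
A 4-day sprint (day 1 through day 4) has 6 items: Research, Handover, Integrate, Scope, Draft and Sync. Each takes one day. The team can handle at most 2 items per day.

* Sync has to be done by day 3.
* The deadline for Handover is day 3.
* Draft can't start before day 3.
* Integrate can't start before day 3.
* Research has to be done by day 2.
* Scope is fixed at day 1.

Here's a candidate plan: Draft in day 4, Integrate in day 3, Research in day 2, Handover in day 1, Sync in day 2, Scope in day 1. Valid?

Draft can't start before day 3 — holds.
Scope is fixed at day 1 — holds.
The team can handle at most 2 items per day — holds.
Sync has to be done by day 3 — holds.
The deadline for Handover is day 3 — holds.
Research has to be done by day 2 — holds.
Integrate can't start before day 3 — holds.

Valid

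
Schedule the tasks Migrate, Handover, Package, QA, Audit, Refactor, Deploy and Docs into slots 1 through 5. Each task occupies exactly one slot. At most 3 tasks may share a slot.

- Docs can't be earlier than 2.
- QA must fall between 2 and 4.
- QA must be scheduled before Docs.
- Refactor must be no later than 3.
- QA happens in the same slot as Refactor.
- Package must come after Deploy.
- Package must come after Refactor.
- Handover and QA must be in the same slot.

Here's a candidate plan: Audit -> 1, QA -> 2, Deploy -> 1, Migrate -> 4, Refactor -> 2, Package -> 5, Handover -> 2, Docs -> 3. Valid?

Valid

Handover and QA must be in the same slot — holds.
QA happens in the same slot as Refactor — holds.
At most 3 tasks may share a slot — holds.
Package must come after Refactor — holds.
Package must come after Deploy — holds.
Docs can't be earlier than 2 — holds.
QA must be scheduled before Docs — holds.
QA must fall between 2 and 4 — holds.
Refactor must be no later than 3 — holds.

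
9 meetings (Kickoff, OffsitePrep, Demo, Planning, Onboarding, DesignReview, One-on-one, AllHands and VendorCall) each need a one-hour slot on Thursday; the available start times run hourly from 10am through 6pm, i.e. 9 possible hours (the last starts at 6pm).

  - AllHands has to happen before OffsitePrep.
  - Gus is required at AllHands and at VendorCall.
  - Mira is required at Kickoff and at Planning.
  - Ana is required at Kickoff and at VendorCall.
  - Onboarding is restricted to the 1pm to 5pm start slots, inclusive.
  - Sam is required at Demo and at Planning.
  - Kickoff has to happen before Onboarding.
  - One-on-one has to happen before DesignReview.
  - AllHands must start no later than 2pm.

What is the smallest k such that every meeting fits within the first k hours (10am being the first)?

4 hours

The precedence chain requires at least 2 distinct hours.
Onboarding can't be placed before 1pm — that is hour 4 counting from 10am — so the schedule must run through at least 4 hours.
4 works (last occupied hour: 1pm): for example VendorCall in 11am; Onboarding in 1pm; Demo in 10am; Kickoff in 10am; OffsitePrep in 11am; DesignReview in 11am; One-on-one in 10am; Planning in 11am; AllHands in 10am.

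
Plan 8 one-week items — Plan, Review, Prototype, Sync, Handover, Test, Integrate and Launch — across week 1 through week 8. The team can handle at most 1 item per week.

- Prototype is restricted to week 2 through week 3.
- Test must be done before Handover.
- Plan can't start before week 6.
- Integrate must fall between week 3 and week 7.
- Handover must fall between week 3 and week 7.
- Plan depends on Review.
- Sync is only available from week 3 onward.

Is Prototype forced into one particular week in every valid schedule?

No

Prototype can be week 2 (e.g. Sync in week 7; Plan in week 6; Launch in week 8; Handover in week 3; Review in week 5; Integrate in week 4; Test in week 1; Prototype in week 2) or week 3 (e.g. Plan in week 6; Sync in week 7; Handover in week 4; Test in week 2; Prototype in week 3; Review in week 1; Launch in week 8; Integrate in week 5).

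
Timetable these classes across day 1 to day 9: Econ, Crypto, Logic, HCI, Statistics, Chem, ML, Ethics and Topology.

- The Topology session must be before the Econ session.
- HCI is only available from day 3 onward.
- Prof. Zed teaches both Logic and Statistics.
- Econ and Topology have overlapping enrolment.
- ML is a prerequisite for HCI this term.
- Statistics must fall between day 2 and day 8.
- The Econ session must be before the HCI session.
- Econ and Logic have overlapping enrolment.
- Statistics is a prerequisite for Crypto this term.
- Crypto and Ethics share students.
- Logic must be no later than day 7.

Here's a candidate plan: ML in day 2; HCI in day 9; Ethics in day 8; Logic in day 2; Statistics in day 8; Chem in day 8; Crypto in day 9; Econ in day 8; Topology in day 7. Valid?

Yes

Crypto and Ethics share students — holds.
Statistics is a prerequisite for Crypto this term — holds.
Logic must be no later than day 7 — holds.
Prof. Zed teaches both Logic and Statistics — holds.
Econ and Logic have overlapping enrolment — holds.
The Econ session must be before the HCI session — holds.
HCI is only available from day 3 onward — holds.
Statistics must fall between day 2 and day 8 — holds.
ML is a prerequisite for HCI this term — holds.
The Topology session must be before the Econ session — holds.
Econ and Topology have overlapping enrolment — holds.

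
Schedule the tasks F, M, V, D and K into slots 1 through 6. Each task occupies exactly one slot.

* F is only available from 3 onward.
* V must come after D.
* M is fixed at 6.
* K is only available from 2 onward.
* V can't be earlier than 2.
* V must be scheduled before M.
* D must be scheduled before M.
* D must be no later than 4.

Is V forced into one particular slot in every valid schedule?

V can be 2 (e.g. K=2, F=3, D=1, V=2, M=6) or 3 (e.g. F -> 3; K -> 2; V -> 3; M -> 6; D -> 1).

No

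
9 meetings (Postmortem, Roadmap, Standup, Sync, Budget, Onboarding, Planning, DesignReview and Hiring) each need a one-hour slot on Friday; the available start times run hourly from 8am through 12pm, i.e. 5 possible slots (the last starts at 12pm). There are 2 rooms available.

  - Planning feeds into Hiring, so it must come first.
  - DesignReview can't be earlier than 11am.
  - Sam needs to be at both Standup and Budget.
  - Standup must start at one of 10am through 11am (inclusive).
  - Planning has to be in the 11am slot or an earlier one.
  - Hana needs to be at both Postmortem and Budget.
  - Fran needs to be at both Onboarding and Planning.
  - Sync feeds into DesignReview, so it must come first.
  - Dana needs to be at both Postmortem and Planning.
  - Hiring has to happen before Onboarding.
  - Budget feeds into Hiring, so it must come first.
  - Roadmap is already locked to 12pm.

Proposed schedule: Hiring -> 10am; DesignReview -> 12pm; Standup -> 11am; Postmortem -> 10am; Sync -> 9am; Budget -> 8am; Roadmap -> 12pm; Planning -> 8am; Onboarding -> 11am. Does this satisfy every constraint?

Planning feeds into Hiring, so it must come first — holds.
Hana needs to be at both Postmortem and Budget — holds.
There are 2 rooms available — holds.
DesignReview can't be earlier than 11am — holds.
Hiring has to happen before Onboarding — holds.
Fran needs to be at both Onboarding and Planning — holds.
Standup must start at one of 10am through 11am (inclusive) — holds.
Budget feeds into Hiring, so it must come first — holds.
Dana needs to be at both Postmortem and Planning — holds.
Sync feeds into DesignReview, so it must come first — holds.
Planning has to be in the 11am slot or an earlier one — holds.
Sam needs to be at both Standup and Budget — holds.
Roadmap is already locked to 12pm — holds.

Yes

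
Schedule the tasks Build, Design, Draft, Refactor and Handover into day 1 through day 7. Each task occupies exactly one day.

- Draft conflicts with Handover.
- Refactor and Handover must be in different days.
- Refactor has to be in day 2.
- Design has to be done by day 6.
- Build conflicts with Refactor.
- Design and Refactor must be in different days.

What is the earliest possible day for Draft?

Draft at day 1 is achievable: Build -> day 1, Handover -> day 3, Design -> day 1, Refactor -> day 2, Draft -> day 1.

day 1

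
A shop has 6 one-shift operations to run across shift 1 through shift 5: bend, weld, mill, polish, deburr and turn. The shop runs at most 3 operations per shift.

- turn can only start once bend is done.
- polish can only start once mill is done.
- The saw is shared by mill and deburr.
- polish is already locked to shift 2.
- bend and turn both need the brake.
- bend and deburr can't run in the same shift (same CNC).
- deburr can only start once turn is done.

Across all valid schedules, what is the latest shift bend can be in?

shift 3

Downstream work caps bend at shift 3.
bend at shift 3 is achievable: bend in shift 3, polish in shift 2, deburr in shift 5, mill in shift 1, turn in shift 4, weld in shift 1.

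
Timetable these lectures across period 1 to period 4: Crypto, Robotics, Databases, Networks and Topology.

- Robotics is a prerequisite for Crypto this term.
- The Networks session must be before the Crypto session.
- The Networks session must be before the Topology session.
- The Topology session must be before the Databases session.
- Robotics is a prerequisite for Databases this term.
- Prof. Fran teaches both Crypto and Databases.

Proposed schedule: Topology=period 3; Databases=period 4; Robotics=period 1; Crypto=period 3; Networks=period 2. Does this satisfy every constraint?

Robotics is a prerequisite for Crypto this term — holds.
The Networks session must be before the Topology session — holds.
The Networks session must be before the Crypto session — holds.
Robotics is a prerequisite for Databases this term — holds.
The Topology session must be before the Databases session — holds.
Prof. Fran teaches both Crypto and Databases — holds.

Valid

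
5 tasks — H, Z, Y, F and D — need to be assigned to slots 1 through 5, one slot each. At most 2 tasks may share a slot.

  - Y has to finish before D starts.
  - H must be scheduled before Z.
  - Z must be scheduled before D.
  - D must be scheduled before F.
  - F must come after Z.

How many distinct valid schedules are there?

13

Splitting on H: it can be 1 (10), 2 (3). Listing each branch's schedules as (Z, Y, F, D):
H=1: (2,1,4,3) (2,1,5,3) (2,1,5,4) (2,2,4,3) (2,2,5,3) (2,2,5,4) (2,3,5,4) (3,1,5,4) (3,2,5,4) (3,3,5,4) — 10.
H=2: (3,1,5,4) (3,2,5,4) (3,3,5,4) — 3.
Summing: 10 + 3 = 13.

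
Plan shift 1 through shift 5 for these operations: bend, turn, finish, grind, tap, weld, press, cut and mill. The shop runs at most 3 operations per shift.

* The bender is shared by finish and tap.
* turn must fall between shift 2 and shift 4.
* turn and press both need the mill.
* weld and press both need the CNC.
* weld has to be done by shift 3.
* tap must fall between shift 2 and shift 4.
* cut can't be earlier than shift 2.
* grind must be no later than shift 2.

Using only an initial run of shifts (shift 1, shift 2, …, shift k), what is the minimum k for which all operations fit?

With at most 3 per shift and 9 operations, at least 3 shifts are needed.
turn can't be placed before shift 2, so the schedule must run through at least shift 2.
3 works (last occupied shift: shift 3): for example bend in shift 1, cut in shift 2, grind in shift 1, turn in shift 2, mill in shift 3, weld in shift 1, press in shift 3, tap in shift 2, finish in shift 3.

3 shifts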